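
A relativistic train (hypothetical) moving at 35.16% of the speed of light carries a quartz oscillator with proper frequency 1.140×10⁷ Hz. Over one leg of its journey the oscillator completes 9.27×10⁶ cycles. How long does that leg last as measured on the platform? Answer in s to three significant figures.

Δt = 0.869 s

β = 0.3516; γ = 1/√(1 − 0.3516²) = 1/√0.8764 = 1.068
Proper time for N cycles: τ = N/f = 9.27×10⁶/(1.140×10⁷) = 8.132×10⁻¹ s = 0.8132 s.
Lab-frame duration Δt = γτ = 1.068 × 0.8132 = 0.8686 s.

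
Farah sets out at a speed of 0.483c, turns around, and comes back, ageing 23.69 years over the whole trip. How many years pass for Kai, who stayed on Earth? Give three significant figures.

Δt = 27.1 years

γ = 1/√(1 − 0.483²) = 1/√0.7667 = 1.142
Earth-frame duration is the dilated interval: Δt = γτ = 1.142 × 23.69 years.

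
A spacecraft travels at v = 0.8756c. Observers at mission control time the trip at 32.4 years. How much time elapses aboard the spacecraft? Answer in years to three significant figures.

τ = 15.7 years

γ = 1/√(1 − 0.8756²) = 1/√0.2333 = 2.070
The interval measured at mission control is the dilated one; the clock aboard the spacecraft measures the proper time τ = Δt/γ = 32.4/2.070 years.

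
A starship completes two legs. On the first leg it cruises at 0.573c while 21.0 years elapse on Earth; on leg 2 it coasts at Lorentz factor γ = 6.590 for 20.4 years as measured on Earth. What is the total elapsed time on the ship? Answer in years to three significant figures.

τ = 20.3 years

Leg 1: γ = 1/√(1 − 0.573²) = 1/√0.6717 = 1.220; τ_1 = 21.0/1.220 = 17.21 years.
Leg 2: γ = 6.590; τ_2 = 20.4/6.590 = 3.096 years.
Total: 17.21 + 3.096 years.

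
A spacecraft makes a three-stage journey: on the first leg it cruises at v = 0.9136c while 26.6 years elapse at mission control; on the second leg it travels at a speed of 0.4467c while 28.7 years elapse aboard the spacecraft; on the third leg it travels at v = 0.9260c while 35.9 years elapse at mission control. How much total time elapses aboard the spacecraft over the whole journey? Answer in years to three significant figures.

τ = 53.1 years

Leg 1: γ = 1/√(1 − 0.9136²) = 1/√0.1653 = 2.459; τ_1 = 26.6/2.459 = 10.82 years.
Leg 2: 28.7 years is already measured aboard the spacecraft.
Leg 3: γ = 1/√(1 − 0.9260²) = 1/√0.1425 = 2.649; τ_3 = 35.9/2.649 = 13.55 years.
Total: 10.82 + 28.70 + 13.55 years.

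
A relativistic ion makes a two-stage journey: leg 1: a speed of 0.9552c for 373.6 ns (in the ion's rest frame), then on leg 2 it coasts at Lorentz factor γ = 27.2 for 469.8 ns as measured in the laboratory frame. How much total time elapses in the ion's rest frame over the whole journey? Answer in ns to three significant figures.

Leg 1: 373.6 ns is already measured in the ion's rest frame.
Leg 2: γ = 27.2; τ_2 = 469.8/27.20 = 17.27 ns.
Total: 373.6 + 17.27 ns.

τ = 391 ns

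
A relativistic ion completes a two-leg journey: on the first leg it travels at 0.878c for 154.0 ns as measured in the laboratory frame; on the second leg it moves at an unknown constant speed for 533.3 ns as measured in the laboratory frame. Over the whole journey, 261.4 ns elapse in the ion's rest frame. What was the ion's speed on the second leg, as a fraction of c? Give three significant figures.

Leg 1: γ = 1/√(1 − 0.878²) = 1/√0.2291 = 2.089; τ_1 = 154.0/2.089 = 73.71 ns.
Leg 2: speed unknown; τ_2 = 533.3/γ_2.
Total proper time: 73.71 + τ_2 = 261.4, so τ_2 = 261.4 − 73.71 = 187.7 ns.
γ_2 = 533.3/187.7 = 2.841; β = √(1 − 1/γ²) = √0.8761.

β = 0.936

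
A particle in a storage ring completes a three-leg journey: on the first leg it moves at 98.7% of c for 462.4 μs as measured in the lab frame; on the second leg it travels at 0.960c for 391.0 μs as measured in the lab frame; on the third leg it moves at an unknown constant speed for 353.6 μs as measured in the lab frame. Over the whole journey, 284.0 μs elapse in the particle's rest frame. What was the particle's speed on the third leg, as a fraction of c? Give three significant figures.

Leg 1: β = 0.987; γ = 1/√(1 − 0.987²) = 1/√0.02583 = 6.222; τ_1 = 462.4/6.222 = 74.32 μs.
Leg 2: γ = 1/√(1 − 0.960²) = 25/7 ≈ 3.571; τ_2 = 391.0/3.571 = 109.5 μs.
Leg 3: speed unknown; τ_3 = 353.6/γ_3.
Total proper time: 74.32 + 109.5 + τ_3 = 284.0, so τ_3 = 284.0 − 183.8 = 100.2 μs.
γ_3 = 353.6/100.2 = 3.529; β = √(1 − 1/γ²) = √0.9197.

β = 0.959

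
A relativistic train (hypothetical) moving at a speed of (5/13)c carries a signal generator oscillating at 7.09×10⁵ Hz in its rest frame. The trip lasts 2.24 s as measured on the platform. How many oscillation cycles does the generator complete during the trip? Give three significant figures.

N = 1.47×10⁶

γ = 1/√(1 − (5/13)²) = 13/12 ≈ 1.083
The oscillator's own cycle count is N = f × τ where τ is the proper time on the train. τ = Δt/γ = 2.24/1.083 = 2.068 s = 2.068×10⁰ s.
N = 7.09×10⁵ × 2.068×10⁰ = 1.466×10⁶.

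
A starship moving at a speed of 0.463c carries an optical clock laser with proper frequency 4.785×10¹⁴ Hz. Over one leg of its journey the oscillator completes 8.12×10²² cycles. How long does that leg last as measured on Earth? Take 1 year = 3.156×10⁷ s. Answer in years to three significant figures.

γ = 1/√(1 − 0.463²) = 1/√0.7856 = 1.128
Proper time for N cycles: τ = N/f = 8.12×10²²/(4.785×10¹⁴) = 1.697×10⁸ s = 5.377 years.
Lab-frame duration Δt = γτ = 1.128 × 5.377 = 6.066 years.

Δt = 6.07 years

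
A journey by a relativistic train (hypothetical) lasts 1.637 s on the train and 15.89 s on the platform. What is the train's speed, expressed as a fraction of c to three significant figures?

The proper time is measured on the train (both events occur at the train's location); Δt is measured on the platform. γ = Δt/τ = 15.89/1.637 = 9.707.
β = √(1 − 1/γ²) = √(1 − 0.01061) = √0.9894

β = 0.995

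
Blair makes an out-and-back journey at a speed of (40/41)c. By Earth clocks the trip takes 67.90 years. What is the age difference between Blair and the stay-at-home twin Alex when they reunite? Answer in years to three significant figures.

Δt − τ = 53.0 years

γ = 1/√(1 − (40/41)²) = 41/9 ≈ 4.556
Blair's elapsed proper time: τ = 67.90/4.556 = 14.90 years.
Age gap = Δt − τ = 67.90 − 14.90 years.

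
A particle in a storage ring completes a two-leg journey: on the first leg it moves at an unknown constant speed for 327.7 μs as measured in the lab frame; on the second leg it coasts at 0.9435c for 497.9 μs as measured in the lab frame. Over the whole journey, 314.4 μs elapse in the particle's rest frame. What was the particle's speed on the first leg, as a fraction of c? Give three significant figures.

β = 0.890

Leg 1: speed unknown; τ_1 = 327.7/γ_1.
Leg 2: γ = 1/√(1 − 0.9435²) = 1/√0.1098 = 3.018; τ_2 = 497.9/3.018 = 165.0 μs.
Total proper time: τ_1 + 165.0 = 314.4, so τ_1 = 314.4 − 165.0 = 149.4 μs.
γ_1 = 327.7/149.4 = 2.193; β = √(1 − 1/γ²) = √0.7921.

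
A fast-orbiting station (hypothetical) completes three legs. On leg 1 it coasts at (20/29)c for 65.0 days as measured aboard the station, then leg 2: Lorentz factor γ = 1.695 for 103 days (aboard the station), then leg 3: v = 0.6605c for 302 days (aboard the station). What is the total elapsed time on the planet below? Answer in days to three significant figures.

Leg 1: γ = 1/√(1 − (20/29)²) = 29/21 ≈ 1.381; Δt_1 = 1.381 × 65.0 = 89.76 days.
Leg 2: γ = 1.695; Δt_2 = 1.695 × 103 = 174.6 days.
Leg 3: γ = 1/√(1 − 0.6605²) = 1/√0.5637 = 1.332; Δt_3 = 1.332 × 302 = 402.2 days.
Total: 89.76 + 174.6 + 402.2 days.

Δt = 667 days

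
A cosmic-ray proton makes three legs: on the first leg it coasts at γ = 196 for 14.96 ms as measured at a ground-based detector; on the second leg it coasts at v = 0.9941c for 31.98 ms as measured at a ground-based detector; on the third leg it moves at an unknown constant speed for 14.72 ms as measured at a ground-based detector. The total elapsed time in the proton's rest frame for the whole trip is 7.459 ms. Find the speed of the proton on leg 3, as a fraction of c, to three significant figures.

Leg 1: γ = 196; τ_1 = 14.96/196.0 = 0.07633 ms.
Leg 2: γ = 1/√(1 − 0.9941²) = 1/√0.01177 = 9.219; τ_2 = 31.98/9.219 = 3.469 ms.
Leg 3: speed unknown; τ_3 = 14.72/γ_3.
Total proper time: 0.07633 + 3.469 + τ_3 = 7.459, so τ_3 = 7.459 − 3.545 = 3.914 ms.
γ_3 = 14.72/3.914 = 3.761; β = √(1 − 1/γ²) = √0.9293.

β = 0.964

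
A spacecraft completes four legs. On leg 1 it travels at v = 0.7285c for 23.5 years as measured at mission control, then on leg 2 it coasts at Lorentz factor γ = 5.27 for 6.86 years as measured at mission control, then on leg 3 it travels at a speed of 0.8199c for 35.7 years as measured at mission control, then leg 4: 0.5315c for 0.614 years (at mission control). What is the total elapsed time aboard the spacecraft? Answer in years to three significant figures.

τ = 38.4 years

Leg 1: γ = 1/√(1 − 0.7285²) = 1/√0.4693 = 1.460; τ_1 = 23.5/1.460 = 16.10 years.
Leg 2: γ = 5.27; τ_2 = 6.86/5.270 = 1.302 years.
Leg 3: γ = 1/√(1 − 0.8199²) = 1/√0.3278 = 1.747; τ_3 = 35.7/1.747 = 20.44 years.
Leg 4: γ = 1/√(1 − 0.5315²) = 1/√0.7175 = 1.181; τ_4 = 0.614/1.181 = 0.5201 years.
Total: 16.10 + 1.302 + 20.44 + 0.5201 years.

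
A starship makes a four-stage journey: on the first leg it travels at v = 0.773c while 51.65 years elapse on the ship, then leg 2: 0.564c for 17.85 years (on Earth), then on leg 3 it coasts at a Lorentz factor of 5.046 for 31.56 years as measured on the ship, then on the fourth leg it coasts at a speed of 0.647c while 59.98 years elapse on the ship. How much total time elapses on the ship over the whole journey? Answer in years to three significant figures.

τ = 158 years

Leg 1: 51.65 years is already measured on the ship.
Leg 2: γ = 1/√(1 − 0.564²) = 1/√0.6819 = 1.211; τ_2 = 17.85/1.211 = 14.74 years.
Leg 3: 31.56 years is already measured on the ship.
Leg 4: 59.98 years is already measured on the ship.
Total: 51.65 + 14.74 + 31.56 + 59.98 years.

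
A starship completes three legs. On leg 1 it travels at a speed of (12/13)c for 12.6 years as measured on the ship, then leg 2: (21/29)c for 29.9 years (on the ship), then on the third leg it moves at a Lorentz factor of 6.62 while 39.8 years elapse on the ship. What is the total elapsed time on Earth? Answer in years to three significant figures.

Δt = 340 years

Leg 1: γ = 1/√(1 − (12/13)²) = 13/5 = 2.600; Δt_1 = 2.600 × 12.6 = 32.76 years.
Leg 2: γ = 1/√(1 − (21/29)²) = 29/20 = 1.450; Δt_2 = 1.450 × 29.9 = 43.36 years.
Leg 3: γ = 6.62; Δt_3 = 6.620 × 39.8 = 263.5 years.
Total: 32.76 + 43.36 + 263.5 years.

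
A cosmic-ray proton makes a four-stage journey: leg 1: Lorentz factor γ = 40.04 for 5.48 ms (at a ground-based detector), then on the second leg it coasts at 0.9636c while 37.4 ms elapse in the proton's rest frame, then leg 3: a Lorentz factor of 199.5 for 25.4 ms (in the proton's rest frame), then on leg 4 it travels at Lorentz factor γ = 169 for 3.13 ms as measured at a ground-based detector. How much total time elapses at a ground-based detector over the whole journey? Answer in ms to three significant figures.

Δt = 5220 ms

Leg 1: 5.48 ms is already measured at a ground-based detector.
Leg 2: γ = 1/√(1 − 0.9636²) = 1/√0.07148 = 3.740; Δt_2 = 3.740 × 37.4 = 139.9 ms.
Leg 3: γ = 199.5; Δt_3 = 199.5 × 25.4 = 5067 ms.
Leg 4: 3.13 ms is already measured at a ground-based detector.
Total: 5.480 + 139.9 + 5067 + 3.130 ms.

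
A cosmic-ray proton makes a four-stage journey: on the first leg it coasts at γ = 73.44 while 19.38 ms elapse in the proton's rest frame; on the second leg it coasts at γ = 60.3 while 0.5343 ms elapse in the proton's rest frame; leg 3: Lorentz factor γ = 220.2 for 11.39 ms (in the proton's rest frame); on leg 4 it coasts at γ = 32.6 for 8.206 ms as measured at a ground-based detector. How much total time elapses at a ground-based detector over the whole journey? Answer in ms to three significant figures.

Δt = 3970 ms

Leg 1: γ = 73.44; Δt_1 = 73.44 × 19.38 = 1423 ms.
Leg 2: γ = 60.3; Δt_2 = 60.30 × 0.5343 = 32.22 ms.
Leg 3: γ = 220.2; Δt_3 = 220.2 × 11.39 = 2508 ms.
Leg 4: 8.206 ms is already measured at a ground-based detector.
Total: 1423 + 32.22 + 2508 + 8.206 ms.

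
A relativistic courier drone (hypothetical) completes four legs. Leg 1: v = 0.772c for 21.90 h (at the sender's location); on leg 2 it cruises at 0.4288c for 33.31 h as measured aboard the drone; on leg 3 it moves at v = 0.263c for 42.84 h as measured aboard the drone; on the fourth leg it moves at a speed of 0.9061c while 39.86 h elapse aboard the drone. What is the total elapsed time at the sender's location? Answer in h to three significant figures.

Leg 1: 21.90 h is already measured at the sender's location.
Leg 2: γ = 1/√(1 − 0.4288²) = 1/√0.8161 = 1.107; Δt_2 = 1.107 × 33.31 = 36.87 h.
Leg 3: γ = 1/√(1 − 0.263²) = 1/√0.9308 = 1.036; Δt_3 = 1.036 × 42.84 = 44.40 h.
Leg 4: γ = 1/√(1 − 0.9061²) = 1/√0.1790 = 2.364; Δt_4 = 2.364 × 39.86 = 94.22 h.
Total: 21.90 + 36.87 + 44.40 + 94.22 h.

Δt = 197 h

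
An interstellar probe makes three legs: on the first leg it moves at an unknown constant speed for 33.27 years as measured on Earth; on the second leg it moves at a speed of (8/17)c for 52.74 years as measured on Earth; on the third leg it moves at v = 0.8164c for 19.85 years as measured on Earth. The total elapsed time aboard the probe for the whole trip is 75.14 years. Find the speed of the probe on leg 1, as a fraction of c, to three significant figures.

β = 0.857

Leg 1: speed unknown; τ_1 = 33.27/γ_1.
Leg 2: γ = 1/√(1 − (8/17)²) = 17/15 ≈ 1.133; τ_2 = 52.74/1.133 = 46.54 years.
Leg 3: γ = 1/√(1 − 0.8164²) = 1/√0.3335 = 1.732; τ_3 = 19.85/1.732 = 11.46 years.
Total proper time: τ_1 + 46.54 + 11.46 = 75.14, so τ_1 = 75.14 − 58.00 = 17.14 years.
γ_1 = 33.27/17.14 = 1.941; β = √(1 − 1/γ²) = √0.7345.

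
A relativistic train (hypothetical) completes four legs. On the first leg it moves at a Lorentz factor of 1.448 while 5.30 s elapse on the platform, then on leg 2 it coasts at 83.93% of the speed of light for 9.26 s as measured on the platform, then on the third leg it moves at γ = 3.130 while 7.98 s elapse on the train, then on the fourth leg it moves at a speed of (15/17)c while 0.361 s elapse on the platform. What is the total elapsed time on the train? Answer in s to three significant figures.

τ = 16.8 s

Leg 1: γ = 1.448; τ_1 = 5.30/1.448 = 3.660 s.
Leg 2: β = 0.8393; γ = 1/√(1 − 0.8393²) = 1/√0.2956 = 1.839; τ_2 = 9.26/1.839 = 5.034 s.
Leg 3: 7.98 s is already measured on the train.
Leg 4: γ = 1/√(1 − (15/17)²) = 17/8 = 2.125; τ_4 = 0.361/2.125 = 0.1699 s.
Total: 3.660 + 5.034 + 7.980 + 0.1699 s.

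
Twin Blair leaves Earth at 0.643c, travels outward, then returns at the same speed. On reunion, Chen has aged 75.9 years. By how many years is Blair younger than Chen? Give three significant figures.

γ = 1/√(1 − 0.643²) = 1/√0.5866 = 1.306
Blair's elapsed proper time: τ = 75.9/1.306 = 58.13 years.
Age gap = Δt − τ = 75.9 − 58.13 years.

Δt − τ = 17.8 years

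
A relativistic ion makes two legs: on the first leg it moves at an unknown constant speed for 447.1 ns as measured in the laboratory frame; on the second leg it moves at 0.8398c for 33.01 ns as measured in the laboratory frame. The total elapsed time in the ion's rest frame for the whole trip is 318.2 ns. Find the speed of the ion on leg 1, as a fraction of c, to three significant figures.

β = 0.741

Leg 1: speed unknown; τ_1 = 447.1/γ_1.
Leg 2: γ = 1/√(1 − 0.8398²) = 1/√0.2947 = 1.842; τ_2 = 33.01/1.842 = 17.92 ns.
Total proper time: τ_1 + 17.92 = 318.2, so τ_1 = 318.2 − 17.92 = 300.3 ns.
γ_1 = 447.1/300.3 = 1.489; β = √(1 − 1/γ²) = √0.5489.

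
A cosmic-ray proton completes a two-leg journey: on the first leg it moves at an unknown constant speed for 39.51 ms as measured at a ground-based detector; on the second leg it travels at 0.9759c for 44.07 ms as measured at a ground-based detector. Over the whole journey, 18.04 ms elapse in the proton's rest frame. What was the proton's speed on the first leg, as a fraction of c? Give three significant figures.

β = 0.977

Leg 1: speed unknown; τ_1 = 39.51/γ_1.
Leg 2: γ = 1/√(1 − 0.9759²) = 1/√0.04762 = 4.583; τ_2 = 44.07/4.583 = 9.617 ms.
Total proper time: τ_1 + 9.617 = 18.04, so τ_1 = 18.04 − 9.617 = 8.423 ms.
γ_1 = 39.51/8.423 = 4.691; β = √(1 − 1/γ²) = √0.9546.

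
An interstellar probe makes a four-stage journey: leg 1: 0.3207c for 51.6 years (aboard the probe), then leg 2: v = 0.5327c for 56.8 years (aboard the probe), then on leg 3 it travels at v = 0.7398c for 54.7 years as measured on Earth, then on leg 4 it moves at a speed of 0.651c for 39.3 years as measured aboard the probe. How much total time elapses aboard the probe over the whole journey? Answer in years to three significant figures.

Leg 1: 51.6 years is already measured aboard the probe.
Leg 2: 56.8 years is already measured aboard the probe.
Leg 3: γ = 1/√(1 − 0.7398²) = 1/√0.4527 = 1.486; τ_3 = 54.7/1.486 = 36.80 years.
Leg 4: 39.3 years is already measured aboard the probe.
Total: 51.60 + 56.80 + 36.80 + 39.30 years.

τ = 185 years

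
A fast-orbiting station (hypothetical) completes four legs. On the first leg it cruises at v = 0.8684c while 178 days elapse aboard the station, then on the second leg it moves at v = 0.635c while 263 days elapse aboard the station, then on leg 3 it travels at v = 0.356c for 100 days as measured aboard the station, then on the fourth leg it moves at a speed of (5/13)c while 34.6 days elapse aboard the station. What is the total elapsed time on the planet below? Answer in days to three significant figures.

Δt = 844 days

Leg 1: γ = 1/√(1 − 0.8684²) = 1/√0.2459 = 2.017; Δt_1 = 2.017 × 178 = 359.0 days.
Leg 2: γ = 1/√(1 − 0.635²) = 1/√0.5968 = 1.294; Δt_2 = 1.294 × 263 = 340.4 days.
Leg 3: γ = 1/√(1 − 0.356²) = 1/√0.8733 = 1.070; Δt_3 = 1.070 × 100 = 107.0 days.
Leg 4: γ = 1/√(1 − (5/13)²) = 13/12 ≈ 1.083; Δt_4 = 1.083 × 34.6 = 37.48 days.
Total: 359.0 + 340.4 + 107.0 + 37.48 days.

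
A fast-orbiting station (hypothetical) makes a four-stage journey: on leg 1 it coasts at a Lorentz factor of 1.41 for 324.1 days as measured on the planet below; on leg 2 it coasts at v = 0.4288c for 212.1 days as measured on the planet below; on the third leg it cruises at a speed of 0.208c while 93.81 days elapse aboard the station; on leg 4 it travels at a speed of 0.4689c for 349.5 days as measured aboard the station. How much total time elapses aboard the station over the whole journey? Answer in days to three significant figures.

τ = 865 days

Leg 1: γ = 1.41; τ_1 = 324.1/1.410 = 229.9 days.
Leg 2: γ = 1/√(1 − 0.4288²) = 1/√0.8161 = 1.107; τ_2 = 212.1/1.107 = 191.6 days.
Leg 3: 93.81 days is already measured aboard the station.
Leg 4: 349.5 days is already measured aboard the station.
Total: 229.9 + 191.6 + 93.81 + 349.5 days.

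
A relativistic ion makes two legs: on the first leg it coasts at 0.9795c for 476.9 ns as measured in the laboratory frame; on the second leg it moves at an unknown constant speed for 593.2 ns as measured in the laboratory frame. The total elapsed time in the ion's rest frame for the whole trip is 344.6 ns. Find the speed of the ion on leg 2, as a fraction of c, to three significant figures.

Leg 1: γ = 1/√(1 − 0.9795²) = 1/√0.04058 = 4.964; τ_1 = 476.9/4.964 = 96.07 ns.
Leg 2: speed unknown; τ_2 = 593.2/γ_2.
Total proper time: 96.07 + τ_2 = 344.6, so τ_2 = 344.6 − 96.07 = 248.5 ns.
γ_2 = 593.2/248.5 = 2.387; β = √(1 − 1/γ²) = √0.8245.

β = 0.908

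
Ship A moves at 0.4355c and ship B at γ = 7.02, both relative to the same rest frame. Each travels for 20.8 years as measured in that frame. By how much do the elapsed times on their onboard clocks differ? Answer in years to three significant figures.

A: γ = 1/√(1 − 0.4355²) = 1/√0.8103 = 1.111; τ_A = 20.8/1.111 = 18.72 years.
B: γ = 7.02; τ_B = 20.8/7.020 = 2.963 years.

|τ_A − τ_B| = 15.8 years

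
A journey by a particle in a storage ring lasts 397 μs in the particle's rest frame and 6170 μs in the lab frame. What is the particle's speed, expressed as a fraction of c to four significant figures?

The proper time is measured in the particle's rest frame (both events occur at the particle's location); Δt is measured in the lab frame. γ = Δt/τ = 6170/397 = 15.54.
β = √(1 − 1/γ²) = √(1 − 0.004140) = √0.9959

v = 0.9979c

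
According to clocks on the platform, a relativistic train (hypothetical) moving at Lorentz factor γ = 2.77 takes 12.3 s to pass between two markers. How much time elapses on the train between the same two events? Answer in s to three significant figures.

τ = 4.44 s

γ = 2.77
The interval measured on the platform is the dilated one; the clock on the train measures the proper time τ = Δt/γ = 12.3/2.770 s.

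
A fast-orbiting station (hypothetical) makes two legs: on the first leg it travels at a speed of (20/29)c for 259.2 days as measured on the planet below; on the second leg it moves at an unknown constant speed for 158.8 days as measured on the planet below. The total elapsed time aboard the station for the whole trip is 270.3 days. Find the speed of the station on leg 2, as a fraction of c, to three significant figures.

β = 0.854

Leg 1: γ = 1/√(1 − (20/29)²) = 29/21 ≈ 1.381; τ_1 = 259.2/1.381 = 187.7 days.
Leg 2: speed unknown; τ_2 = 158.8/γ_2.
Total proper time: 187.7 + τ_2 = 270.3, so τ_2 = 270.3 − 187.7 = 82.60 days.
γ_2 = 158.8/82.60 = 1.922; β = √(1 − 1/γ²) = √0.7294.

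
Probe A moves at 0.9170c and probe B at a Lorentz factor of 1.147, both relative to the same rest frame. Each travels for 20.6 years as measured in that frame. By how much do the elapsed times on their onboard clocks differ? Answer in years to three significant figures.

A: γ = 1/√(1 − 0.9170²) = 1/√0.1591 = 2.507; τ_A = 20.6/2.507 = 8.217 years.
B: γ = 1.147; τ_B = 20.6/1.147 = 17.96 years.

|τ_A − τ_B| = 9.74 years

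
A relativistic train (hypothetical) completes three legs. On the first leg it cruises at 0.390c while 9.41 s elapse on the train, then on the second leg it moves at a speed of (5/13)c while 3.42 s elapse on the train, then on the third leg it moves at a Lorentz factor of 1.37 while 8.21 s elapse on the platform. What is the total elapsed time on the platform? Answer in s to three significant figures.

Leg 1: γ = 1/√(1 − 0.390²) = 1/√0.8479 = 1.086; Δt_1 = 1.086 × 9.41 = 10.22 s.
Leg 2: γ = 1/√(1 − (5/13)²) = 13/12 ≈ 1.083; Δt_2 = 1.083 × 3.42 = 3.705 s.
Leg 3: 8.21 s is already measured on the platform.
Total: 10.22 + 3.705 + 8.210 s.

Δt = 22.1 s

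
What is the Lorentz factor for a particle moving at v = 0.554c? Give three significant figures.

γ = 1.20

γ = 1/√(1 − 0.554²) = 1/√0.6931 = 1.201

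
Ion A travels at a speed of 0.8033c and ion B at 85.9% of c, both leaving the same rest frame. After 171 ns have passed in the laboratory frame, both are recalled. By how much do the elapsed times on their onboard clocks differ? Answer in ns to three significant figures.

|τ_A − τ_B| = 14.3 ns

A: γ = 1/√(1 − 0.8033²) = 1/√0.3547 = 1.679; τ_A = 171/1.679 = 101.8 ns.
B: β = 0.859; γ = 1/√(1 − 0.859²) = 1/√0.2621 = 1.953; τ_B = 171/1.953 = 87.55 ns.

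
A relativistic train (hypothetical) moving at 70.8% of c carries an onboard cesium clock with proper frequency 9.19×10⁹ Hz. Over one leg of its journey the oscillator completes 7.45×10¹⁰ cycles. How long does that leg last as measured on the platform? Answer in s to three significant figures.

β = 0.708; γ = 1/√(1 − 0.708²) = 1/√0.4987 = 1.416
Proper time for N cycles: τ = N/f = 7.45×10¹⁰/(9.19×10⁹) = 8.107×10⁰ s = 8.107 s.
Lab-frame duration Δt = γτ = 1.416 × 8.107 = 11.48 s.

Δt = 11.5 s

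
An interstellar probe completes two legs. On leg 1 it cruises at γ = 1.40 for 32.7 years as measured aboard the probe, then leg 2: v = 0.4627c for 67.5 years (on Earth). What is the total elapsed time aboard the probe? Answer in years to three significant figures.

τ = 92.5 years

Leg 1: 32.7 years is already measured aboard the probe.
Leg 2: γ = 1/√(1 − 0.4627²) = 1/√0.7859 = 1.128; τ_2 = 67.5/1.128 = 59.84 years.
Total: 32.70 + 59.84 years.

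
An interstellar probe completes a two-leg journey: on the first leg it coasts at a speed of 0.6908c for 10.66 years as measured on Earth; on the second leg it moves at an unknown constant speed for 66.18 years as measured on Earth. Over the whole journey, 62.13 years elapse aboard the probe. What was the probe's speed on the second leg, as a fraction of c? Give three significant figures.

β = 0.569

Leg 1: γ = 1/√(1 − 0.6908²) = 1/√0.5228 = 1.383; τ_1 = 10.66/1.383 = 7.708 years.
Leg 2: speed unknown; τ_2 = 66.18/γ_2.
Total proper time: 7.708 + τ_2 = 62.13, so τ_2 = 62.13 − 7.708 = 54.42 years.
γ_2 = 66.18/54.42 = 1.216; β = √(1 − 1/γ²) = √0.3238.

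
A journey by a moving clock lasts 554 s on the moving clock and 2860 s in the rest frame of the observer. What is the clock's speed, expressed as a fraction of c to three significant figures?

β = 0.981

The proper time is measured on the moving clock (both events occur at the clock's location); Δt is measured in the rest frame of the observer. γ = Δt/τ = 2860/554 = 5.162.
β = √(1 − 1/γ²) = √(1 − 0.03752) = √0.9625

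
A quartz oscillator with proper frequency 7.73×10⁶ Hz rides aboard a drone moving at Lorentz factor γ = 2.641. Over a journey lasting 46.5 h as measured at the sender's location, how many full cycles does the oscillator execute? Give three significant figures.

N = 4.90×10¹¹

γ = 2.641
The oscillator's own cycle count is N = f × τ where τ is the proper time aboard the drone. τ = Δt/γ = 46.5/2.641 = 17.61 h = 6.339×10⁴ s.
N = 7.73×10⁶ × 6.339×10⁴ = 4.900×10¹¹.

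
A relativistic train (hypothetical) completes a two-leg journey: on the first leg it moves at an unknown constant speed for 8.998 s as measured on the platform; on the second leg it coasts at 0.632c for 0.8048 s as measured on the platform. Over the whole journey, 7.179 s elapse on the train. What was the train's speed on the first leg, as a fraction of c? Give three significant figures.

Leg 1: speed unknown; τ_1 = 8.998/γ_1.
Leg 2: γ = 1/√(1 − 0.632²) = 1/√0.6006 = 1.290; τ_2 = 0.8048/1.290 = 0.6237 s.
Total proper time: τ_1 + 0.6237 = 7.179, so τ_1 = 7.179 − 0.6237 = 6.555 s.
γ_1 = 8.998/6.555 = 1.373; β = √(1 − 1/γ²) = √0.4692.

β = 0.685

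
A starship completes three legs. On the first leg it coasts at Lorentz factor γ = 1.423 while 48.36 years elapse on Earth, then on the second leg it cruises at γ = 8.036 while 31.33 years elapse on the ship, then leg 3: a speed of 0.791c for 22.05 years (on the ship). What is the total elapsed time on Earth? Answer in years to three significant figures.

Δt = 336 years

Leg 1: 48.36 years is already measured on Earth.
Leg 2: γ = 8.036; Δt_2 = 8.036 × 31.33 = 251.8 years.
Leg 3: γ = 1/√(1 − 0.791²) = 1/√0.3743 = 1.634; Δt_3 = 1.634 × 22.05 = 36.04 years.
Total: 48.36 + 251.8 + 36.04 years.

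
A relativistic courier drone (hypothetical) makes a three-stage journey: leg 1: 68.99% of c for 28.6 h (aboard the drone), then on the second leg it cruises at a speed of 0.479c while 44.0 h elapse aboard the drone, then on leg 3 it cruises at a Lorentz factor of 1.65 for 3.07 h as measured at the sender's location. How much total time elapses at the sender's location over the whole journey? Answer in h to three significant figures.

Δt = 92.7 h

Leg 1: β = 0.6899; γ = 1/√(1 − 0.6899²) = 1/√0.5240 = 1.381; Δt_1 = 1.381 × 28.6 = 39.51 h.
Leg 2: γ = 1/√(1 − 0.479²) = 1/√0.7706 = 1.139; Δt_2 = 1.139 × 44.0 = 50.12 h.
Leg 3: 3.07 h is already measured at the sender's location.
Total: 39.51 + 50.12 + 3.070 h.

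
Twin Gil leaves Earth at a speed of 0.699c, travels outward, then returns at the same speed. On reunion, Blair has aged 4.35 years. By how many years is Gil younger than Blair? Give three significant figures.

Δt − τ = 1.24 years

γ = 1/√(1 − 0.699²) = 1/√0.5114 = 1.398
Gil's elapsed proper time: τ = 4.35/1.398 = 3.111 years.
Age gap = Δt − τ = 4.35 − 3.111 years.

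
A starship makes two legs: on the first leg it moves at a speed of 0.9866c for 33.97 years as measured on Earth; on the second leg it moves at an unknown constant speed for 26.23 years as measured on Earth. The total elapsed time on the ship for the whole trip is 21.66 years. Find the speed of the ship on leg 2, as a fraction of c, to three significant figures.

β = 0.789

Leg 1: γ = 1/√(1 − 0.9866²) = 1/√0.02662 = 6.129; τ_1 = 33.97/6.129 = 5.542 years.
Leg 2: speed unknown; τ_2 = 26.23/γ_2.
Total proper time: 5.542 + τ_2 = 21.66, so τ_2 = 21.66 − 5.542 = 16.12 years.
γ_2 = 26.23/16.12 = 1.627; β = √(1 − 1/γ²) = √0.6224.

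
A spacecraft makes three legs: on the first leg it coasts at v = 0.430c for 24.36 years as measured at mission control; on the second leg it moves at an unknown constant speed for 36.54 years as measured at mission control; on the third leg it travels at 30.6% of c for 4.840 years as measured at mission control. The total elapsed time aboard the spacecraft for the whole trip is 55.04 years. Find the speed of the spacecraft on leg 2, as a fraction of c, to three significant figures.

β = 0.628

Leg 1: γ = 1/√(1 − 0.430²) = 1/√0.8151 = 1.108; τ_1 = 24.36/1.108 = 21.99 years.
Leg 2: speed unknown; τ_2 = 36.54/γ_2.
Leg 3: β = 0.306; γ = 1/√(1 − 0.306²) = 1/√0.9064 = 1.050; τ_3 = 4.840/1.050 = 4.608 years.
Total proper time: 21.99 + τ_2 + 4.608 = 55.04, so τ_2 = 55.04 − 26.60 = 28.44 years.
γ_2 = 36.54/28.44 = 1.285; β = √(1 − 1/γ²) = √0.3942.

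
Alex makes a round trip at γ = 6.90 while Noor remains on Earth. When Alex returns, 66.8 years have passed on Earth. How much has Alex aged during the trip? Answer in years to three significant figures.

τ = 9.68 years

γ = 6.90
Alex's clock measures proper time along the trip: τ = Δt/γ = 66.8/6.900 years.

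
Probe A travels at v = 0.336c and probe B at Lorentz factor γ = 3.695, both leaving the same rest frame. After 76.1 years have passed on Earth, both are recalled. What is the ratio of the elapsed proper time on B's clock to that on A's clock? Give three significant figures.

τ_B/τ_A = 0.287

A: γ = 1/√(1 − 0.336²) = 1/√0.8871 = 1.062. B: γ = 3.695.
τ_A/τ_B = γ_B/γ_A = 3.695/1.062 = 3.480, so τ_B/τ_A = 0.2873.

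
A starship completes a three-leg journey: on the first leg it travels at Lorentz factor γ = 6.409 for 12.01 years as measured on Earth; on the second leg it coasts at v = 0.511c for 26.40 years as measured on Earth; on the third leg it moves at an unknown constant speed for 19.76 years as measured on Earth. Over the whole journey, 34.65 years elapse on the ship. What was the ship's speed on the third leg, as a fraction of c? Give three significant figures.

Leg 1: γ = 6.409; τ_1 = 12.01/6.409 = 1.874 years.
Leg 2: γ = 1/√(1 − 0.511²) = 1/√0.7389 = 1.163; τ_2 = 26.40/1.163 = 22.69 years.
Leg 3: speed unknown; τ_3 = 19.76/γ_3.
Total proper time: 1.874 + 22.69 + τ_3 = 34.65, so τ_3 = 34.65 − 24.57 = 10.08 years.
γ_3 = 19.76/10.08 = 1.960; β = √(1 − 1/γ²) = √0.7396.

β = 0.860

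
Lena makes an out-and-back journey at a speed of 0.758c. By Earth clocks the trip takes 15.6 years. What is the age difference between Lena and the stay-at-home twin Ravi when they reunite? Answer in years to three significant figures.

γ = 1/√(1 − 0.758²) = 1/√0.4254 = 1.533
Lena's elapsed proper time: τ = 15.6/1.533 = 10.18 years.
Age gap = Δt − τ = 15.6 − 10.18 years.

Δt − τ = 5.42 years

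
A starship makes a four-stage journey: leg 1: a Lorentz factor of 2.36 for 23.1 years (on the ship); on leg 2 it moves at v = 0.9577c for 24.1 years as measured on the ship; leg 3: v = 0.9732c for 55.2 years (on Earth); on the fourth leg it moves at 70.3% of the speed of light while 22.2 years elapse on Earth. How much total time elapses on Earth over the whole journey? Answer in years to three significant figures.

Δt = 216 years

Leg 1: γ = 2.36; Δt_1 = 2.360 × 23.1 = 54.52 years.
Leg 2: γ = 1/√(1 − 0.9577²) = 1/√0.08281 = 3.475; Δt_2 = 3.475 × 24.1 = 83.75 years.
Leg 3: 55.2 years is already measured on Earth.
Leg 4: 22.2 years is already measured on Earth.
Total: 54.52 + 83.75 + 55.20 + 22.20 years.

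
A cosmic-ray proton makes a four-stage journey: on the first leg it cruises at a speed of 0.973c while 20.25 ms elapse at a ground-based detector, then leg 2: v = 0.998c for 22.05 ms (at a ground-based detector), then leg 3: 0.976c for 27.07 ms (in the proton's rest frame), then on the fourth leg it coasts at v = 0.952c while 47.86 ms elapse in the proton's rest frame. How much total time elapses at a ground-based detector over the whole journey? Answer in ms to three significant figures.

Δt = 323 ms

Leg 1: 20.25 ms is already measured at a ground-based detector.
Leg 2: 22.05 ms is already measured at a ground-based detector.
Leg 3: γ = 1/√(1 − 0.976²) = 1/√0.04742 = 4.592; Δt_3 = 4.592 × 27.07 = 124.3 ms.
Leg 4: γ = 1/√(1 − 0.952²) = 1/√0.09370 = 3.267; Δt_4 = 3.267 × 47.86 = 156.4 ms.
Total: 20.25 + 22.05 + 124.3 + 156.4 ms.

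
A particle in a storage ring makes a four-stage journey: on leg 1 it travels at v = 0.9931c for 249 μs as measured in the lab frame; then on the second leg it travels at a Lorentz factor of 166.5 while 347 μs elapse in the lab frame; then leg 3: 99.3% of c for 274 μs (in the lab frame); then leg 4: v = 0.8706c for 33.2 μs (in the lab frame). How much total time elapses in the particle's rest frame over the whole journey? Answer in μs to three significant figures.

τ = 80.0 μs

Leg 1: γ = 1/√(1 − 0.9931²) = 1/√0.01375 = 8.527; τ_1 = 249/8.527 = 29.20 μs.
Leg 2: γ = 166.5; τ_2 = 347/166.5 = 2.084 μs.
Leg 3: β = 0.993; γ = 1/√(1 − 0.993²) = 1/√0.01395 = 8.466; τ_3 = 274/8.466 = 32.36 μs.
Leg 4: γ = 1/√(1 − 0.8706²) = 1/√0.2421 = 2.033; τ_4 = 33.2/2.033 = 16.33 μs.
Total: 29.20 + 2.084 + 32.36 + 16.33 μs.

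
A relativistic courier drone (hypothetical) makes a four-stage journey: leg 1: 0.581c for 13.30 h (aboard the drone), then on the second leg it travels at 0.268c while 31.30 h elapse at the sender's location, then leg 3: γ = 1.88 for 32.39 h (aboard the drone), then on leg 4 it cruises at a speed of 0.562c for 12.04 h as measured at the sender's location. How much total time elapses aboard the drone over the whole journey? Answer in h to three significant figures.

τ = 85.8 h

Leg 1: 13.30 h is already measured aboard the drone.
Leg 2: γ = 1/√(1 − 0.268²) = 1/√0.9282 = 1.038; τ_2 = 31.30/1.038 = 30.16 h.
Leg 3: 32.39 h is already measured aboard the drone.
Leg 4: γ = 1/√(1 − 0.562²) = 1/√0.6842 = 1.209; τ_4 = 12.04/1.209 = 9.959 h.
Total: 13.30 + 30.16 + 32.39 + 9.959 h.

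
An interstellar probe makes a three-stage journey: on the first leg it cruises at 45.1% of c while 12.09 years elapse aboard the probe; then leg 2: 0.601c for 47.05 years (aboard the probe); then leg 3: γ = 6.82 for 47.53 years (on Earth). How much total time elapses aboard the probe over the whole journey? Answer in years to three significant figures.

Leg 1: 12.09 years is already measured aboard the probe.
Leg 2: 47.05 years is already measured aboard the probe.
Leg 3: γ = 6.82; τ_3 = 47.53/6.820 = 6.969 years.
Total: 12.09 + 47.05 + 6.969 years.

τ = 66.1 years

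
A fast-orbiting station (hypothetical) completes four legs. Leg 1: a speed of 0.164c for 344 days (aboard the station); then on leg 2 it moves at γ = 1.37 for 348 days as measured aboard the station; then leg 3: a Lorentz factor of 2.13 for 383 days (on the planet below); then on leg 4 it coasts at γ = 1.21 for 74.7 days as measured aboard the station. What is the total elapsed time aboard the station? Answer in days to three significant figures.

Leg 1: 344 days is already measured aboard the station.
Leg 2: 348 days is already measured aboard the station.
Leg 3: γ = 2.13; τ_3 = 383/2.130 = 179.8 days.
Leg 4: 74.7 days is already measured aboard the station.
Total: 344.0 + 348.0 + 179.8 + 74.70 days.

τ = 947 days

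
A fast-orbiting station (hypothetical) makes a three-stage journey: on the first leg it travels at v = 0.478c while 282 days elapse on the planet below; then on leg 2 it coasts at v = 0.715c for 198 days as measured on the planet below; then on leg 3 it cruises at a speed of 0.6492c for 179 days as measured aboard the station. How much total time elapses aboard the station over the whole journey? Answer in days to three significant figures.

τ = 565 days

Leg 1: γ = 1/√(1 − 0.478²) = 1/√0.7715 = 1.138; τ_1 = 282/1.138 = 247.7 days.
Leg 2: γ = 1/√(1 − 0.715²) = 1/√0.4888 = 1.430; τ_2 = 198/1.430 = 138.4 days.
Leg 3: 179 days is already measured aboard the station.
Total: 247.7 + 138.4 + 179.0 days.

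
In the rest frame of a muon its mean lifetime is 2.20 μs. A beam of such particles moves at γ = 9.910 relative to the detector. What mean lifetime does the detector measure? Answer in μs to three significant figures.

γ = 9.910
The rest-frame lifetime is the proper time; the lab measures the dilated interval Δt = γτ₀ = 9.910 × 2.20 μs.

Δt = 21.8 μs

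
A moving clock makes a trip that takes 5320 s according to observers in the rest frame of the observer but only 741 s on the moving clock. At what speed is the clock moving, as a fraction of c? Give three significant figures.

The proper time is measured on the moving clock (both events occur at the clock's location); Δt is measured in the rest frame of the observer. γ = Δt/τ = 5320/741 = 7.179.
β = √(1 − 1/γ²) = √(1 − 0.01940) = √0.9806

β = 0.990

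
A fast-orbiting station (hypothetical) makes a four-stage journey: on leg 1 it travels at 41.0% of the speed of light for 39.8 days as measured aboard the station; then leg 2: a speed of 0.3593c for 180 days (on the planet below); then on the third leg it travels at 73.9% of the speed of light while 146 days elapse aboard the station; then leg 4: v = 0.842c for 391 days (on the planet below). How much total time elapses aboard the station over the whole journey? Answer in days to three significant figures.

τ = 565 days

Leg 1: 39.8 days is already measured aboard the station.
Leg 2: γ = 1/√(1 − 0.3593²) = 1/√0.8709 = 1.072; τ_2 = 180/1.072 = 168.0 days.
Leg 3: 146 days is already measured aboard the station.
Leg 4: γ = 1/√(1 − 0.842²) = 1/√0.2910 = 1.854; τ_4 = 391/1.854 = 210.9 days.
Total: 39.80 + 168.0 + 146.0 + 210.9 days.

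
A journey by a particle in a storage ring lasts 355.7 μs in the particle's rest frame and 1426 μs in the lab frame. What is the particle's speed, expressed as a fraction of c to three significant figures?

The proper time is measured in the particle's rest frame (both events occur at the particle's location); Δt is measured in the lab frame. γ = Δt/τ = 1426/355.7 = 4.009.
β = √(1 − 1/γ²) = √(1 − 0.06222) = √0.9378

β = 0.968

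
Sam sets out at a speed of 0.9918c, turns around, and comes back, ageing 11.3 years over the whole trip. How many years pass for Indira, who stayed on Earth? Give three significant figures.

γ = 1/√(1 − 0.9918²) = 1/√0.01633 = 7.825
Earth-frame duration is the dilated interval: Δt = γτ = 7.825 × 11.3 years.

Δt = 88.4 years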